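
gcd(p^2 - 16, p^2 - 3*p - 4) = p - 4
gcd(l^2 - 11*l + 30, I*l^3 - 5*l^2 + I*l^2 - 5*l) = 1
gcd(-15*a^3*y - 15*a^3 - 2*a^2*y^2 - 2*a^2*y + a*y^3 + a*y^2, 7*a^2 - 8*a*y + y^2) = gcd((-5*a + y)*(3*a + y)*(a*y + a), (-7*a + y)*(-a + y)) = 1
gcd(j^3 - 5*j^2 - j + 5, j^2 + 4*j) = 1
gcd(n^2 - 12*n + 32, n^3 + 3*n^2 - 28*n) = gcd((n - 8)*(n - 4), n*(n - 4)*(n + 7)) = n - 4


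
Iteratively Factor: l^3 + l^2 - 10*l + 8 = (l - 2)*(l^2 + 3*l - 4) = (l - 2)*(l - 1)*(l + 4)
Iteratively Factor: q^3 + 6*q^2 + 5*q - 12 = (q + 3)*(q^2 + 3*q - 4) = (q + 3)*(q + 4)*(q - 1)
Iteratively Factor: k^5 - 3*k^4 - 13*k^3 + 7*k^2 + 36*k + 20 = (k - 2)*(k^4 - k^3 - 15*k^2 - 23*k - 10) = (k - 2)*(k + 2)*(k^3 - 3*k^2 - 9*k - 5) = (k - 5)*(k - 2)*(k + 2)*(k^2 + 2*k + 1) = (k - 5)*(k - 2)*(k + 1)*(k + 2)*(k + 1)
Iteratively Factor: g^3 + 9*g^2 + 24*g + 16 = (g + 4)*(g^2 + 5*g + 4) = (g + 1)*(g + 4)*(g + 4)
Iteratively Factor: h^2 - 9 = (h - 3)*(h + 3)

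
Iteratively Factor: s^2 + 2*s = (s)*(s + 2)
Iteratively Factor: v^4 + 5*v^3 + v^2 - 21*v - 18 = (v - 2)*(v^3 + 7*v^2 + 15*v + 9) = (v - 2)*(v + 3)*(v^2 + 4*v + 3) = (v - 2)*(v + 3)^2*(v + 1)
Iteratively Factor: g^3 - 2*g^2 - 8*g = (g)*(g^2 - 2*g - 8) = g*(g - 4)*(g + 2)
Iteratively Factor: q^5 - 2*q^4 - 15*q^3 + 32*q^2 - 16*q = (q - 1)*(q^4 - q^3 - 16*q^2 + 16*q) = (q - 4)*(q - 1)*(q^3 + 3*q^2 - 4*q) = (q - 4)*(q - 1)*(q + 4)*(q^2 - q) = (q - 4)*(q - 1)^2*(q + 4)*(q)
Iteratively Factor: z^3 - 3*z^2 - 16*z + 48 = (z - 4)*(z^2 + z - 12) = (z - 4)*(z - 3)*(z + 4)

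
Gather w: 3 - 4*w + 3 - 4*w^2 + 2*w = -4*w^2 - 2*w + 6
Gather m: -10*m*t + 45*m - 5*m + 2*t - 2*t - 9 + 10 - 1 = m*(40 - 10*t)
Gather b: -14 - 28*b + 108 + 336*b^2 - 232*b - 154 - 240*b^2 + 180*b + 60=96*b^2 - 80*b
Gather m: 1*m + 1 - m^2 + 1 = -m^2 + m + 2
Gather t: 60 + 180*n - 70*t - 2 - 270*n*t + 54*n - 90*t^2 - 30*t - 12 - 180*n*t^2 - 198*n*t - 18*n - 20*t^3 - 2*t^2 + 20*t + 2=216*n - 20*t^3 + t^2*(-180*n - 92) + t*(-468*n - 80) + 48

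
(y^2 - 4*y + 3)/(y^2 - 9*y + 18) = (y - 1)/(y - 6)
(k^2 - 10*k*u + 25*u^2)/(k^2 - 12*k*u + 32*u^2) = (k^2 - 10*k*u + 25*u^2)/(k^2 - 12*k*u + 32*u^2)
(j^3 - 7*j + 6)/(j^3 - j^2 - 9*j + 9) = (j - 2)/(j - 3)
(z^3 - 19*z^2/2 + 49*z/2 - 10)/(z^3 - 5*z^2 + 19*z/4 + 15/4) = 2*(2*z^3 - 19*z^2 + 49*z - 20)/(4*z^3 - 20*z^2 + 19*z + 15)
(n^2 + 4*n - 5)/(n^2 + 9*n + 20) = (n - 1)/(n + 4)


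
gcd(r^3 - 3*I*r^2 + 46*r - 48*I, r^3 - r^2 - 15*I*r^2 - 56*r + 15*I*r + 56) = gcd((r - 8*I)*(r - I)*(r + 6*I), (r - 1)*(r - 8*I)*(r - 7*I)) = r - 8*I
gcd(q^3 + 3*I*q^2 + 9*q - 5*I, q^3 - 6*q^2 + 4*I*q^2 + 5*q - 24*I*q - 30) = q^2 + 4*I*q + 5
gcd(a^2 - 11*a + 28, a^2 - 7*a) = a - 7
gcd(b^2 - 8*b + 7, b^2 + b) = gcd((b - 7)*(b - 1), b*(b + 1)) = 1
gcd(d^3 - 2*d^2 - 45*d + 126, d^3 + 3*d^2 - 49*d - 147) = d + 7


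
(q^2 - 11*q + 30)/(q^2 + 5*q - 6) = (q^2 - 11*q + 30)/(q^2 + 5*q - 6)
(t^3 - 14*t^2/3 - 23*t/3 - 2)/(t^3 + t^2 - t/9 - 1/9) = 3*(t - 6)/(3*t - 1)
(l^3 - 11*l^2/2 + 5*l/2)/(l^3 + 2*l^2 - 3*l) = (2*l^2 - 11*l + 5)/(2*(l^2 + 2*l - 3))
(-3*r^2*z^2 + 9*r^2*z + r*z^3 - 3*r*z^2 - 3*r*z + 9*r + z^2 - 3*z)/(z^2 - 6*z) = (-3*r^2*z^2 + 9*r^2*z + r*z^3 - 3*r*z^2 - 3*r*z + 9*r + z^2 - 3*z)/(z*(z - 6))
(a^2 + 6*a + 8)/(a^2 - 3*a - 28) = (a + 2)/(a - 7)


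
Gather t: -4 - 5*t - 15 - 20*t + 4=-25*t - 15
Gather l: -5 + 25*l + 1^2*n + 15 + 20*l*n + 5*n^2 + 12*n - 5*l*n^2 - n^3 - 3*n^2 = l*(-5*n^2 + 20*n + 25) - n^3 + 2*n^2 + 13*n + 10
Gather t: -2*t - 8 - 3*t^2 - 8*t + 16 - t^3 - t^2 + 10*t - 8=-t^3 - 4*t^2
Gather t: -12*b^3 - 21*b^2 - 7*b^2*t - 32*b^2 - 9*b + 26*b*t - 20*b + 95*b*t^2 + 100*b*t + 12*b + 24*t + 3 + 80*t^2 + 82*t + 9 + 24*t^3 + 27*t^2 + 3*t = -12*b^3 - 53*b^2 - 17*b + 24*t^3 + t^2*(95*b + 107) + t*(-7*b^2 + 126*b + 109) + 12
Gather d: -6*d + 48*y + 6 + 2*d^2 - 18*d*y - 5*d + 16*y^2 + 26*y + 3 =2*d^2 + d*(-18*y - 11) + 16*y^2 + 74*y + 9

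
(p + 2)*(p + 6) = p^2 + 8*p + 12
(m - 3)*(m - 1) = m^2 - 4*m + 3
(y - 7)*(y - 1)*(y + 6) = y^3 - 2*y^2 - 41*y + 42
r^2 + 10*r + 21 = (r + 3)*(r + 7)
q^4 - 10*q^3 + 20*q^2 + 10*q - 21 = (q - 7)*(q - 3)*(q - 1)*(q + 1)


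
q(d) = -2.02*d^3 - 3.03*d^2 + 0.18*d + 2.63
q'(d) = -6.06*d^2 - 6.06*d + 0.18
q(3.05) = -82.32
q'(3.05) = -74.68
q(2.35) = -39.90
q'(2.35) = -47.53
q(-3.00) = 29.36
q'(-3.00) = -36.18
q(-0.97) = 1.45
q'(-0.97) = 0.36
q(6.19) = -591.45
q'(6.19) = -269.53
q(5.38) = -398.66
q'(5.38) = -207.83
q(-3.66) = 60.42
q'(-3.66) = -58.82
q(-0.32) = 2.33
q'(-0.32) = 1.50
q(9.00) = -1713.76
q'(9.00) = -545.22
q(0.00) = 2.63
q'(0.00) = 0.18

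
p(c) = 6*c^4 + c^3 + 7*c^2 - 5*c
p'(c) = 24*c^3 + 3*c^2 + 14*c - 5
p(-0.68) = 7.61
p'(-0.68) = -20.68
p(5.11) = 4381.72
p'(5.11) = 3347.26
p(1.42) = 34.27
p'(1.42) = 89.65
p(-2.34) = 217.11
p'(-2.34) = -328.84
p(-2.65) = 339.69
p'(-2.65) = -467.66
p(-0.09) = 0.51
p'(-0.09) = -6.25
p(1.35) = 28.40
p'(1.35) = 78.42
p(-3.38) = 841.36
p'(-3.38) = -944.79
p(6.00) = 8214.00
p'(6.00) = 5371.00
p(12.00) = 127092.00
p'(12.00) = 42067.00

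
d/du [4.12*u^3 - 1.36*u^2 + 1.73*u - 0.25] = 12.36*u^2 - 2.72*u + 1.73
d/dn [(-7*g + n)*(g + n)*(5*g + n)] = -37*g^2 - 2*g*n + 3*n^2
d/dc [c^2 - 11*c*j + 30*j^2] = 2*c - 11*j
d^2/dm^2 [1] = 0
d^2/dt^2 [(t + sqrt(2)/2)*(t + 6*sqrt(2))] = 2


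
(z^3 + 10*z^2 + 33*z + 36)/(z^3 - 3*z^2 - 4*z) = (z^3 + 10*z^2 + 33*z + 36)/(z*(z^2 - 3*z - 4))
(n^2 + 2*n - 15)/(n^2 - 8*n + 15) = (n + 5)/(n - 5)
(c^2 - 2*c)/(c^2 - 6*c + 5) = c*(c - 2)/(c^2 - 6*c + 5)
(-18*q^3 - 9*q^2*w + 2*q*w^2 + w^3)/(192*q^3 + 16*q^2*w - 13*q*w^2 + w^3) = (-6*q^2 - q*w + w^2)/(64*q^2 - 16*q*w + w^2)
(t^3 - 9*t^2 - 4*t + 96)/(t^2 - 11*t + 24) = (t^2 - t - 12)/(t - 3)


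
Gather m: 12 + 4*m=4*m + 12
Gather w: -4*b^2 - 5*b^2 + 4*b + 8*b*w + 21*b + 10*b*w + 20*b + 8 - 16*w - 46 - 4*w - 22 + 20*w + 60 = -9*b^2 + 18*b*w + 45*b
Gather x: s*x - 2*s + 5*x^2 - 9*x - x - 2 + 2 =-2*s + 5*x^2 + x*(s - 10)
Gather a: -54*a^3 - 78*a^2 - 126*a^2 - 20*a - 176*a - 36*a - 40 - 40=-54*a^3 - 204*a^2 - 232*a - 80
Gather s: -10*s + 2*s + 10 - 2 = 8 - 8*s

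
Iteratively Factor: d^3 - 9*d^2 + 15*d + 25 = (d - 5)*(d^2 - 4*d - 5) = (d - 5)^2*(d + 1)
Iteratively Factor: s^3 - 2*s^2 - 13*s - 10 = (s + 2)*(s^2 - 4*s - 5) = (s + 1)*(s + 2)*(s - 5)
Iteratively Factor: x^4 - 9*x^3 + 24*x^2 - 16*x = (x - 1)*(x^3 - 8*x^2 + 16*x) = (x - 4)*(x - 1)*(x^2 - 4*x) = x*(x - 4)*(x - 1)*(x - 4)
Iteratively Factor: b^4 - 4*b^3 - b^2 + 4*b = (b + 1)*(b^3 - 5*b^2 + 4*b) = (b - 4)*(b + 1)*(b^2 - b) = (b - 4)*(b - 1)*(b + 1)*(b)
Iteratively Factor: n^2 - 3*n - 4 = (n - 4)*(n + 1)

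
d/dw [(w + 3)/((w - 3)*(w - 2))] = (-w^2 - 6*w + 21)/(w^4 - 10*w^3 + 37*w^2 - 60*w + 36)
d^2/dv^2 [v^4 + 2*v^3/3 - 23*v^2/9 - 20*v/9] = 12*v^2 + 4*v - 46/9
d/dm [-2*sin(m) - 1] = -2*cos(m)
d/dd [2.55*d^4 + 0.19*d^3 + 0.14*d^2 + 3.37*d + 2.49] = 10.2*d^3 + 0.57*d^2 + 0.28*d + 3.37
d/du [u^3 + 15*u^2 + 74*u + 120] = 3*u^2 + 30*u + 74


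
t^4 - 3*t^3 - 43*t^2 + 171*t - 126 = (t - 6)*(t - 3)*(t - 1)*(t + 7)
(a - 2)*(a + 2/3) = a^2 - 4*a/3 - 4/3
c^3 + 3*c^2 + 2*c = c*(c + 1)*(c + 2)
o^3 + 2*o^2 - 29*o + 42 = (o - 3)*(o - 2)*(o + 7)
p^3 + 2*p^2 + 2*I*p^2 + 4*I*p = p*(p + 2)*(p + 2*I)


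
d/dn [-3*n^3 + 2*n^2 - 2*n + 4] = -9*n^2 + 4*n - 2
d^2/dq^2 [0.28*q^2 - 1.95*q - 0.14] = 0.560000000000000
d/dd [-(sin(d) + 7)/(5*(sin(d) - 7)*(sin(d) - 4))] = (sin(d)^2 + 14*sin(d) - 105)*cos(d)/(5*(sin(d) - 7)^2*(sin(d) - 4)^2)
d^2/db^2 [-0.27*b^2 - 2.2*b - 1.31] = -0.540000000000000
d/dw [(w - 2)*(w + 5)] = 2*w + 3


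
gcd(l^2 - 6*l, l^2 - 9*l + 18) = l - 6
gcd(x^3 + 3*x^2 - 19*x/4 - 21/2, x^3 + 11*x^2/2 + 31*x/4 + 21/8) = x^2 + 5*x + 21/4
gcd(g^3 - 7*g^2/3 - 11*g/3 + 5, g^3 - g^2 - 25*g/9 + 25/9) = g^2 + 2*g/3 - 5/3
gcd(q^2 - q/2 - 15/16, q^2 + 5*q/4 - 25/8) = q - 5/4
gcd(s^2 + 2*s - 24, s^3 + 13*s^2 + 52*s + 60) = s + 6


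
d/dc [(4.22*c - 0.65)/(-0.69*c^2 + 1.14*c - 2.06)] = (2.9118*c^2 - 0.897*c - 7.9522)/(0.4761*c^4 - 1.5732*c^3 + 4.1424*c^2 - 4.6968*c + 4.2436)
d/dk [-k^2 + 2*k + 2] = 2 - 2*k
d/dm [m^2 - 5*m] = 2*m - 5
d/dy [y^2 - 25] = 2*y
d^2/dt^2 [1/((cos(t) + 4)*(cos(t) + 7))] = (-4*sin(t)^4 + 11*sin(t)^2 + 1397*cos(t)/4 - 33*cos(3*t)/4 + 179)/((cos(t) + 4)^3*(cos(t) + 7)^3)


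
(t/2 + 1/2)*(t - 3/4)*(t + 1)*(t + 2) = t^4/2 + 13*t^3/8 + t^2 - 7*t/8 - 3/4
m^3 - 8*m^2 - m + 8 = (m - 8)*(m - 1)*(m + 1)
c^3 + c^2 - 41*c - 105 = (c - 7)*(c + 3)*(c + 5)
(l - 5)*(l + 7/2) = l^2 - 3*l/2 - 35/2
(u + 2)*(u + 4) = u^2 + 6*u + 8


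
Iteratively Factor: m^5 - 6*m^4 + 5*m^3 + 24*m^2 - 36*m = (m - 3)*(m^4 - 3*m^3 - 4*m^2 + 12*m) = (m - 3)*(m - 2)*(m^3 - m^2 - 6*m) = m*(m - 3)*(m - 2)*(m^2 - m - 6) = m*(m - 3)^2*(m - 2)*(m + 2)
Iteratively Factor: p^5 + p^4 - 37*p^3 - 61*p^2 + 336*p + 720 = (p + 4)*(p^4 - 3*p^3 - 25*p^2 + 39*p + 180) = (p - 4)*(p + 4)*(p^3 + p^2 - 21*p - 45) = (p - 4)*(p + 3)*(p + 4)*(p^2 - 2*p - 15) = (p - 4)*(p + 3)^2*(p + 4)*(p - 5)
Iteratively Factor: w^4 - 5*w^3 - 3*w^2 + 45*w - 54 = (w + 3)*(w^3 - 8*w^2 + 21*w - 18) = (w - 3)*(w + 3)*(w^2 - 5*w + 6) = (w - 3)*(w - 2)*(w + 3)*(w - 3)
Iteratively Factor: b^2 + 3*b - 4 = (b - 1)*(b + 4)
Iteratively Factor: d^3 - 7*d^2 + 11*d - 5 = (d - 5)*(d^2 - 2*d + 1) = (d - 5)*(d - 1)*(d - 1)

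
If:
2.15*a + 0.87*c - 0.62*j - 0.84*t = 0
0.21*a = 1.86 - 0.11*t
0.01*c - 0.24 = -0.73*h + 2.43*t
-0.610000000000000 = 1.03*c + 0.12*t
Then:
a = 8.85714285714286 - 0.523809523809524*t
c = -0.116504854368932*t - 0.592233009708738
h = 3.33036308019683*t + 0.336879904242585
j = 29.8832490716299 - 3.33475757982491*t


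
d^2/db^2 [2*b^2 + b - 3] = 4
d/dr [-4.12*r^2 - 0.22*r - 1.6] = -8.24*r - 0.22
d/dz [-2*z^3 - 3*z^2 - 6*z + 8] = -6*z^2 - 6*z - 6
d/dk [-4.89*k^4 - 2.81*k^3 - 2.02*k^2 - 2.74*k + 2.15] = -19.56*k^3 - 8.43*k^2 - 4.04*k - 2.74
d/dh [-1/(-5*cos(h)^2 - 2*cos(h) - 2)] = 2*(5*cos(h) + 1)*sin(h)/(5*cos(h)^2 + 2*cos(h) + 2)^2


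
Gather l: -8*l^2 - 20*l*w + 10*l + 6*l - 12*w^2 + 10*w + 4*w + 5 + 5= -8*l^2 + l*(16 - 20*w) - 12*w^2 + 14*w + 10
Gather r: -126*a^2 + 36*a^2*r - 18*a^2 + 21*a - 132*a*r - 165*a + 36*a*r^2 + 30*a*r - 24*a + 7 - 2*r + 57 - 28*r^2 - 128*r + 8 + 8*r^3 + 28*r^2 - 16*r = -144*a^2 + 36*a*r^2 - 168*a + 8*r^3 + r*(36*a^2 - 102*a - 146) + 72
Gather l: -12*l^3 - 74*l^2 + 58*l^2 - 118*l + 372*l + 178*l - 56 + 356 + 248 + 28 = -12*l^3 - 16*l^2 + 432*l + 576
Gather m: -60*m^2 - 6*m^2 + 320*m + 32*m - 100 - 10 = -66*m^2 + 352*m - 110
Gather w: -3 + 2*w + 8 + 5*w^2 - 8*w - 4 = 5*w^2 - 6*w + 1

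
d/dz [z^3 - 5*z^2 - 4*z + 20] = 3*z^2 - 10*z - 4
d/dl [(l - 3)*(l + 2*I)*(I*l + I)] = 3*I*l^2 - 4*l*(1 + I) + 4 - 3*I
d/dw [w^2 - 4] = 2*w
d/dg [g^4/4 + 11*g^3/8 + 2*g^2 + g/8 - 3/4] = g^3 + 33*g^2/8 + 4*g + 1/8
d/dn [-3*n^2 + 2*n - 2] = 2 - 6*n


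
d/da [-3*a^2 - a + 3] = -6*a - 1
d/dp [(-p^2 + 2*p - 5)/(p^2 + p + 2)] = 3*(-p^2 + 2*p + 3)/(p^4 + 2*p^3 + 5*p^2 + 4*p + 4)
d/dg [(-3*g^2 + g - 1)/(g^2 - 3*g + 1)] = 2*(4*g^2 - 2*g - 1)/(g^4 - 6*g^3 + 11*g^2 - 6*g + 1)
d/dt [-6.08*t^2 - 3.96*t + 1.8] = -12.16*t - 3.96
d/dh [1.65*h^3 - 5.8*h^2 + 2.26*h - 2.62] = 4.95*h^2 - 11.6*h + 2.26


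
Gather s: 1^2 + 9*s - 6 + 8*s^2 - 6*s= 8*s^2 + 3*s - 5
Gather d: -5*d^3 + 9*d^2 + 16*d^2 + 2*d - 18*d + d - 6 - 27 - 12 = -5*d^3 + 25*d^2 - 15*d - 45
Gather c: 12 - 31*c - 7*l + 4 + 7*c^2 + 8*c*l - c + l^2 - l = 7*c^2 + c*(8*l - 32) + l^2 - 8*l + 16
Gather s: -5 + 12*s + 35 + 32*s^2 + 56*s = 32*s^2 + 68*s + 30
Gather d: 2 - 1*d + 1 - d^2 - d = -d^2 - 2*d + 3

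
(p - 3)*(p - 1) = p^2 - 4*p + 3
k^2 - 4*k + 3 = (k - 3)*(k - 1)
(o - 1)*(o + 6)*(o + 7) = o^3 + 12*o^2 + 29*o - 42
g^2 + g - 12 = (g - 3)*(g + 4)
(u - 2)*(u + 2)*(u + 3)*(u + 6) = u^4 + 9*u^3 + 14*u^2 - 36*u - 72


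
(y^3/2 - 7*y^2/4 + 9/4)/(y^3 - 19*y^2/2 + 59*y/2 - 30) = (2*y^2 - y - 3)/(2*(2*y^2 - 13*y + 20))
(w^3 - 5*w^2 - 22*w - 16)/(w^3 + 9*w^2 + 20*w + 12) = (w - 8)/(w + 6)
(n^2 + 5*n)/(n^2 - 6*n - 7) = n*(n + 5)/(n^2 - 6*n - 7)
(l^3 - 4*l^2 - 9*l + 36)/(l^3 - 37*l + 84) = (l + 3)/(l + 7)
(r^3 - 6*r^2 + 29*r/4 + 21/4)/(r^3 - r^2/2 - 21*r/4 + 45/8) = 2*(4*r^3 - 24*r^2 + 29*r + 21)/(8*r^3 - 4*r^2 - 42*r + 45)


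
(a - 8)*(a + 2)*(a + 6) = a^3 - 52*a - 96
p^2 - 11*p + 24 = (p - 8)*(p - 3)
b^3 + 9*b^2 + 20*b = b*(b + 4)*(b + 5)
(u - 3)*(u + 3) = u^2 - 9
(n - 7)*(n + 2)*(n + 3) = n^3 - 2*n^2 - 29*n - 42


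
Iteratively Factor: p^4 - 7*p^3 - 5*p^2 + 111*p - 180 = (p - 3)*(p^3 - 4*p^2 - 17*p + 60) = (p - 3)*(p + 4)*(p^2 - 8*p + 15) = (p - 3)^2*(p + 4)*(p - 5)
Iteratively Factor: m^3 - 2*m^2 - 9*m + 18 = (m + 3)*(m^2 - 5*m + 6) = (m - 2)*(m + 3)*(m - 3)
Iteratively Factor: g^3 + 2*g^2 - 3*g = (g - 1)*(g^2 + 3*g) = g*(g - 1)*(g + 3)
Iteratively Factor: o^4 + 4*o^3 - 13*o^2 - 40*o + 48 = (o - 1)*(o^3 + 5*o^2 - 8*o - 48) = (o - 1)*(o + 4)*(o^2 + o - 12) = (o - 1)*(o + 4)^2*(o - 3)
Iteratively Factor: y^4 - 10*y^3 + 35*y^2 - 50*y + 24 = (y - 2)*(y^3 - 8*y^2 + 19*y - 12) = (y - 2)*(y - 1)*(y^2 - 7*y + 12) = (y - 3)*(y - 2)*(y - 1)*(y - 4)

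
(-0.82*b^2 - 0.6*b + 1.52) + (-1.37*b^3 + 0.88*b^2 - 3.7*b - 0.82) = -1.37*b^3 + 0.0600000000000001*b^2 - 4.3*b + 0.7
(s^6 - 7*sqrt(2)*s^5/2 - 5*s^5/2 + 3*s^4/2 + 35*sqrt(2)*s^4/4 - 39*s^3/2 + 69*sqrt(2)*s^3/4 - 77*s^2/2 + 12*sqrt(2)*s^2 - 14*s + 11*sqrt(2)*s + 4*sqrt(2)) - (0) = s^6 - 7*sqrt(2)*s^5/2 - 5*s^5/2 + 3*s^4/2 + 35*sqrt(2)*s^4/4 - 39*s^3/2 + 69*sqrt(2)*s^3/4 - 77*s^2/2 + 12*sqrt(2)*s^2 - 14*s + 11*sqrt(2)*s + 4*sqrt(2)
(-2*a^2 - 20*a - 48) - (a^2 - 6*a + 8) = -3*a^2 - 14*a - 56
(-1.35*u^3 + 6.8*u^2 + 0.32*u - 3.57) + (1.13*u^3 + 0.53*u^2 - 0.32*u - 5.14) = -0.22*u^3 + 7.33*u^2 - 8.71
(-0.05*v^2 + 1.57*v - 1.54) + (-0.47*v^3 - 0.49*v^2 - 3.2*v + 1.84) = -0.47*v^3 - 0.54*v^2 - 1.63*v + 0.3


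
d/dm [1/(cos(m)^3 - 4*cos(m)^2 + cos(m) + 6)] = (3*cos(m)^2 - 8*cos(m) + 1)*sin(m)/(cos(m)^3 - 4*cos(m)^2 + cos(m) + 6)^2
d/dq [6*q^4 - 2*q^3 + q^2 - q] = 24*q^3 - 6*q^2 + 2*q - 1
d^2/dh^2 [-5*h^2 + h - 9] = -10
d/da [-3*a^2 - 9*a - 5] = -6*a - 9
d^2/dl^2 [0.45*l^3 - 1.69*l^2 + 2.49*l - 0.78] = 2.7*l - 3.38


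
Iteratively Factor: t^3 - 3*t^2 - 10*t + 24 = (t - 2)*(t^2 - t - 12) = (t - 2)*(t + 3)*(t - 4)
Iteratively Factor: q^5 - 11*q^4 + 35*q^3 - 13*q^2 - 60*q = (q - 4)*(q^4 - 7*q^3 + 7*q^2 + 15*q) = (q - 4)*(q - 3)*(q^3 - 4*q^2 - 5*q) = (q - 5)*(q - 4)*(q - 3)*(q^2 + q) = q*(q - 5)*(q - 4)*(q - 3)*(q + 1)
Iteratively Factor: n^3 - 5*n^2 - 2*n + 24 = (n - 3)*(n^2 - 2*n - 8) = (n - 3)*(n + 2)*(n - 4)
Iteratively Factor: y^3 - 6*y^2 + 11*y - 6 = (y - 3)*(y^2 - 3*y + 2) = (y - 3)*(y - 1)*(y - 2)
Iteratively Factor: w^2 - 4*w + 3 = (w - 1)*(w - 3)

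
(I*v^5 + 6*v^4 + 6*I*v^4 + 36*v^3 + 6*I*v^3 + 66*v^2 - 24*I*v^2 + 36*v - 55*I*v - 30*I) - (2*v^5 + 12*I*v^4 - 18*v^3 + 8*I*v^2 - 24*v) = -2*v^5 + I*v^5 + 6*v^4 - 6*I*v^4 + 54*v^3 + 6*I*v^3 + 66*v^2 - 32*I*v^2 + 60*v - 55*I*v - 30*I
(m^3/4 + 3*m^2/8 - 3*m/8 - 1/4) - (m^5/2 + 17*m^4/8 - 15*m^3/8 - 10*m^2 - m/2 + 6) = -m^5/2 - 17*m^4/8 + 17*m^3/8 + 83*m^2/8 + m/8 - 25/4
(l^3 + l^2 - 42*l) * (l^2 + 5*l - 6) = l^5 + 6*l^4 - 43*l^3 - 216*l^2 + 252*l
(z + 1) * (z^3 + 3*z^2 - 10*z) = z^4 + 4*z^3 - 7*z^2 - 10*z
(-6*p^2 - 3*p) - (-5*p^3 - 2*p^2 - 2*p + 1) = 5*p^3 - 4*p^2 - p - 1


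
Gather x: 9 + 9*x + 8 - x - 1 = 8*x + 16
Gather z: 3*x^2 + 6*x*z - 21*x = 3*x^2 + 6*x*z - 21*x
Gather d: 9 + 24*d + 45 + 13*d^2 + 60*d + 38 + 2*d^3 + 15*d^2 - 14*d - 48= 2*d^3 + 28*d^2 + 70*d + 44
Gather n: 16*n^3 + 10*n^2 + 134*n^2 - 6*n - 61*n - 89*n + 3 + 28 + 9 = 16*n^3 + 144*n^2 - 156*n + 40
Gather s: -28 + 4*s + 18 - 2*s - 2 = 2*s - 12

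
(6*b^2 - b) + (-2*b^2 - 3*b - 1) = 4*b^2 - 4*b - 1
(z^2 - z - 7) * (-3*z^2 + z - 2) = -3*z^4 + 4*z^3 + 18*z^2 - 5*z + 14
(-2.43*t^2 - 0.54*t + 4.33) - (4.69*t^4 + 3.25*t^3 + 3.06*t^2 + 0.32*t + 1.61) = -4.69*t^4 - 3.25*t^3 - 5.49*t^2 - 0.86*t + 2.72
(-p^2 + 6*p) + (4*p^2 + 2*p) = 3*p^2 + 8*p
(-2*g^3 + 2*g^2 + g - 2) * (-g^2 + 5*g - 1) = 2*g^5 - 12*g^4 + 11*g^3 + 5*g^2 - 11*g + 2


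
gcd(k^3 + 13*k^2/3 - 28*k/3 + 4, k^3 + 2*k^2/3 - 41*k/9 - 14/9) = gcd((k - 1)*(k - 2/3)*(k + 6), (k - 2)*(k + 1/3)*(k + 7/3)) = 1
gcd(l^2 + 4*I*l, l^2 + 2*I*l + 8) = l + 4*I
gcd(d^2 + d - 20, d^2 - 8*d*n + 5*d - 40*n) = d + 5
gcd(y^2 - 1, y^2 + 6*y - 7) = y - 1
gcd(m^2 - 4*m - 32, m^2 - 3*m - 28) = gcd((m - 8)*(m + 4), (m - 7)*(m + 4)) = m + 4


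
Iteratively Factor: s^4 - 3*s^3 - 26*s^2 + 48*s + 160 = (s - 4)*(s^3 + s^2 - 22*s - 40) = (s - 5)*(s - 4)*(s^2 + 6*s + 8) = (s - 5)*(s - 4)*(s + 2)*(s + 4)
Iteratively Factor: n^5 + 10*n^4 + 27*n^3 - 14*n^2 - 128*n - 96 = (n + 3)*(n^4 + 7*n^3 + 6*n^2 - 32*n - 32) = (n - 2)*(n + 3)*(n^3 + 9*n^2 + 24*n + 16) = (n - 2)*(n + 1)*(n + 3)*(n^2 + 8*n + 16) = (n - 2)*(n + 1)*(n + 3)*(n + 4)*(n + 4)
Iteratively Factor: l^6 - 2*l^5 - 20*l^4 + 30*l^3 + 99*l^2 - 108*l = (l)*(l^5 - 2*l^4 - 20*l^3 + 30*l^2 + 99*l - 108) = l*(l + 3)*(l^4 - 5*l^3 - 5*l^2 + 45*l - 36) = l*(l - 3)*(l + 3)*(l^3 - 2*l^2 - 11*l + 12) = l*(l - 4)*(l - 3)*(l + 3)*(l^2 + 2*l - 3) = l*(l - 4)*(l - 3)*(l - 1)*(l + 3)*(l + 3)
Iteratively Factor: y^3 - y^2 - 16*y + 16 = (y - 1)*(y^2 - 16) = (y - 4)*(y - 1)*(y + 4)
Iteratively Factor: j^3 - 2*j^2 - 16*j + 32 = (j + 4)*(j^2 - 6*j + 8) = (j - 4)*(j + 4)*(j - 2)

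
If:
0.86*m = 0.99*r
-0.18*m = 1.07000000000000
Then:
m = -5.94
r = -5.16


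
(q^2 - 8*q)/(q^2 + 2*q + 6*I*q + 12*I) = q*(q - 8)/(q^2 + 2*q + 6*I*q + 12*I)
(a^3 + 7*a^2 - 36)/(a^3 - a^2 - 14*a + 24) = (a^2 + 9*a + 18)/(a^2 + a - 12)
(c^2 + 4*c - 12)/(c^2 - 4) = (c + 6)/(c + 2)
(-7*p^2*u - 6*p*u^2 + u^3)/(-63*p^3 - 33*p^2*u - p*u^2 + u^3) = u*(p + u)/(9*p^2 + 6*p*u + u^2)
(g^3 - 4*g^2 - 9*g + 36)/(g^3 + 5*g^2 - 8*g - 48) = (g^2 - g - 12)/(g^2 + 8*g + 16)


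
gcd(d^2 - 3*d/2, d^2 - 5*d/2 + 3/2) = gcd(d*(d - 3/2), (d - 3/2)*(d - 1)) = d - 3/2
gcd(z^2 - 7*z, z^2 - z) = z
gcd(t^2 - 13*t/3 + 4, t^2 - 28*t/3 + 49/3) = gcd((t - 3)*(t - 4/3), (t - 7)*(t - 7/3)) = 1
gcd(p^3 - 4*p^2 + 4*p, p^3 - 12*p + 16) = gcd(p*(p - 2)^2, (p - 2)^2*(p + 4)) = p^2 - 4*p + 4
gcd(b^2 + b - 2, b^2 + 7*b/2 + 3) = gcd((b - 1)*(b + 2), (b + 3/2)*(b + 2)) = b + 2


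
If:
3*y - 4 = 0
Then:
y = 4/3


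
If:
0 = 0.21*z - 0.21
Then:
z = 1.00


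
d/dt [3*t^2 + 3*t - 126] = 6*t + 3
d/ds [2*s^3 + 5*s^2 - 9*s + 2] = 6*s^2 + 10*s - 9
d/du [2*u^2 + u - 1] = 4*u + 1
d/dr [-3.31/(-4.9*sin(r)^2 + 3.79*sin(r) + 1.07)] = (12.5449 - 32.438*sin(r))*cos(r)/(-4.9*sin(r)^2 + 3.79*sin(r) + 1.07)^2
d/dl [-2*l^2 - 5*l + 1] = -4*l - 5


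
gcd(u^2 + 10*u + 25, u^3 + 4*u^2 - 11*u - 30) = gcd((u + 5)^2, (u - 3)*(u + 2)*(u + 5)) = u + 5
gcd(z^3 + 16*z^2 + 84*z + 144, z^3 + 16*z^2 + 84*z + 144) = z^3 + 16*z^2 + 84*z + 144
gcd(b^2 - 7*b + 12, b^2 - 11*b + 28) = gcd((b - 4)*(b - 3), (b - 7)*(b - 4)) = b - 4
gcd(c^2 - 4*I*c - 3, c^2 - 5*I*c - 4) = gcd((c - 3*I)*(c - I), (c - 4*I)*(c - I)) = c - I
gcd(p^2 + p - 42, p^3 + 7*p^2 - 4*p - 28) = p + 7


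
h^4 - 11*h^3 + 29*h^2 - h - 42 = (h - 7)*(h - 3)*(h - 2)*(h + 1)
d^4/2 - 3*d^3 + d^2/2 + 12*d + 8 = (d/2 + 1/2)*(d - 4)^2*(d + 1)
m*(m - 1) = m^2 - m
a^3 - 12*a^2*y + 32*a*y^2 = a*(a - 8*y)*(a - 4*y)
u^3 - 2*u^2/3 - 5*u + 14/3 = (u - 2)*(u - 1)*(u + 7/3)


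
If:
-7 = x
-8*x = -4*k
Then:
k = -14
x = -7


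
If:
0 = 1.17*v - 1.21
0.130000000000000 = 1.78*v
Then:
No Solution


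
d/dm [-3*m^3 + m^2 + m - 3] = -9*m^2 + 2*m + 1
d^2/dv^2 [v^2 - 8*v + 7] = 2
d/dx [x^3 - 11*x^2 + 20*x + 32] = 3*x^2 - 22*x + 20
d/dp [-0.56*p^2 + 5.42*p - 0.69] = 5.42 - 1.12*p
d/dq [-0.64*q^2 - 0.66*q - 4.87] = -1.28*q - 0.66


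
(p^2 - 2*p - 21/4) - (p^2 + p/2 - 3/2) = -5*p/2 - 15/4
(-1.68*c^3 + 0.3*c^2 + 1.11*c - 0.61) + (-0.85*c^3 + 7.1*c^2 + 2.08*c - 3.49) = -2.53*c^3 + 7.4*c^2 + 3.19*c - 4.1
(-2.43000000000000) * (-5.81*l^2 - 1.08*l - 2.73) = 14.1183*l^2 + 2.6244*l + 6.6339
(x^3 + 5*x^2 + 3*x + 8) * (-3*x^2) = -3*x^5 - 15*x^4 - 9*x^3 - 24*x^2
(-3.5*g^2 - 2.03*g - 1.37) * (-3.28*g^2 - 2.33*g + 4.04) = 11.48*g^4 + 14.8134*g^3 - 4.9165*g^2 - 5.0091*g - 5.5348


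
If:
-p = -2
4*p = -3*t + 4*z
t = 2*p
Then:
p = 2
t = 4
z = 5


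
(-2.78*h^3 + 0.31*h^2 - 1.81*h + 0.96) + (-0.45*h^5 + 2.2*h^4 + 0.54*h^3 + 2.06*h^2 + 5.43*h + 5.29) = -0.45*h^5 + 2.2*h^4 - 2.24*h^3 + 2.37*h^2 + 3.62*h + 6.25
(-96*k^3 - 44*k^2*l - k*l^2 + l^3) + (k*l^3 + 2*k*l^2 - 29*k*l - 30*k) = -96*k^3 - 44*k^2*l + k*l^3 + k*l^2 - 29*k*l - 30*k + l^3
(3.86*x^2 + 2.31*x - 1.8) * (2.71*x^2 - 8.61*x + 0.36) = 10.4606*x^4 - 26.9745*x^3 - 23.3775*x^2 + 16.3296*x - 0.648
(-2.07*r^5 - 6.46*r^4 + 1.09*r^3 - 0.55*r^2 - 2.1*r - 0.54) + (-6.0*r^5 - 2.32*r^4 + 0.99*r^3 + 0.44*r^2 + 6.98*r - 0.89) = -8.07*r^5 - 8.78*r^4 + 2.08*r^3 - 0.11*r^2 + 4.88*r - 1.43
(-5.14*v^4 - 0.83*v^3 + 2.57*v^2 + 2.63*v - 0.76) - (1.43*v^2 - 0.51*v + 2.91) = -5.14*v^4 - 0.83*v^3 + 1.14*v^2 + 3.14*v - 3.67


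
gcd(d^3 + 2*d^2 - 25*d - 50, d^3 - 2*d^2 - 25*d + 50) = d^2 - 25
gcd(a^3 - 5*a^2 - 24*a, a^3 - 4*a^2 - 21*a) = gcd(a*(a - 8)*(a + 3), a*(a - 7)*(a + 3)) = a^2 + 3*a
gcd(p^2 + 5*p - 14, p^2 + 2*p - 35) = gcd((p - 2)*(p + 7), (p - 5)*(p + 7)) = p + 7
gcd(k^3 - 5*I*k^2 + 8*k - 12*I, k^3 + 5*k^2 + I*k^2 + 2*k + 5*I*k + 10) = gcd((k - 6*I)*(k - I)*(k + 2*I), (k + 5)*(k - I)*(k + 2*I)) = k^2 + I*k + 2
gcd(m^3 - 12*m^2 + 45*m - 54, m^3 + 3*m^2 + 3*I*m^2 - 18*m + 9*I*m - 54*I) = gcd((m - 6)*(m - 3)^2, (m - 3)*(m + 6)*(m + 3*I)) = m - 3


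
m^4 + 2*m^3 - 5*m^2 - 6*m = m*(m - 2)*(m + 1)*(m + 3)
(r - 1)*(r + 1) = r^2 - 1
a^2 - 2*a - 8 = (a - 4)*(a + 2)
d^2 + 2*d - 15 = (d - 3)*(d + 5)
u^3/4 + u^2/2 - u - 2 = (u/4 + 1/2)*(u - 2)*(u + 2)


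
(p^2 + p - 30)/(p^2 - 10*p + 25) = (p + 6)/(p - 5)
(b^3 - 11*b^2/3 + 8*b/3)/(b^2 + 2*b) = (3*b^2 - 11*b + 8)/(3*(b + 2))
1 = 1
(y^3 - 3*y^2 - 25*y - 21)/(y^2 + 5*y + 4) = (y^2 - 4*y - 21)/(y + 4)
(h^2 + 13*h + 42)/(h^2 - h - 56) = (h + 6)/(h - 8)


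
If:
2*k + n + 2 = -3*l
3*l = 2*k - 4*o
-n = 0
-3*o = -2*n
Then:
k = -1/2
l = -1/3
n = 0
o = 0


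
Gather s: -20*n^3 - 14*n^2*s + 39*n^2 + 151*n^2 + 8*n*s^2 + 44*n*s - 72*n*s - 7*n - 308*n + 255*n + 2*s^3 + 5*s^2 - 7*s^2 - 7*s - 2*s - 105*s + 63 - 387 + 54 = -20*n^3 + 190*n^2 - 60*n + 2*s^3 + s^2*(8*n - 2) + s*(-14*n^2 - 28*n - 114) - 270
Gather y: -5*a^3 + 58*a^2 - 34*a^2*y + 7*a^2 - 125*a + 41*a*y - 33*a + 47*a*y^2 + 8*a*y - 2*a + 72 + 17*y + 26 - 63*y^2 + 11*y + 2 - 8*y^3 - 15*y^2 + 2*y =-5*a^3 + 65*a^2 - 160*a - 8*y^3 + y^2*(47*a - 78) + y*(-34*a^2 + 49*a + 30) + 100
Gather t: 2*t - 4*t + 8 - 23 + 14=-2*t - 1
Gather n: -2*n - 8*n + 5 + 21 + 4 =30 - 10*n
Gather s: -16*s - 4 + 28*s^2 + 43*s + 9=28*s^2 + 27*s + 5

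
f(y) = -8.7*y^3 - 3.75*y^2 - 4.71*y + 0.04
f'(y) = -26.1*y^2 - 7.5*y - 4.71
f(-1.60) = 33.61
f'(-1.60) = -59.53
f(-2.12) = 76.07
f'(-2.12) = -106.11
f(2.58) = -186.48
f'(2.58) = -197.79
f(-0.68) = 4.24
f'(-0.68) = -11.68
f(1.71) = -62.48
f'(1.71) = -93.85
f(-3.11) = 240.12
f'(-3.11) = -233.83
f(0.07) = -0.31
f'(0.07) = -5.36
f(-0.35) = 1.60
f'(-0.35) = -5.28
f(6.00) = -2042.42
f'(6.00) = -989.31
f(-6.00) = 1772.50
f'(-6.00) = -899.31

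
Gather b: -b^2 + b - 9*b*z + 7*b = -b^2 + b*(8 - 9*z)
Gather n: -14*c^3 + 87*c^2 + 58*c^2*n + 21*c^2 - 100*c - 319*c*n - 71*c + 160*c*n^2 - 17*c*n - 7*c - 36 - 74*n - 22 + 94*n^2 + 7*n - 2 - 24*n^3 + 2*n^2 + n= -14*c^3 + 108*c^2 - 178*c - 24*n^3 + n^2*(160*c + 96) + n*(58*c^2 - 336*c - 66) - 60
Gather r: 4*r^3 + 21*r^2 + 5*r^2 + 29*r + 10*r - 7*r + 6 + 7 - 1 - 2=4*r^3 + 26*r^2 + 32*r + 10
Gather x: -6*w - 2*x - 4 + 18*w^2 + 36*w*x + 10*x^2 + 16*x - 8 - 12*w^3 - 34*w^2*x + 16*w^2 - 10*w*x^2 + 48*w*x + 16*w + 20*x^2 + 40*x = -12*w^3 + 34*w^2 + 10*w + x^2*(30 - 10*w) + x*(-34*w^2 + 84*w + 54) - 12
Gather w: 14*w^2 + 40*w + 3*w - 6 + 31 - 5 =14*w^2 + 43*w + 20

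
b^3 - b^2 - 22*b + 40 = (b - 4)*(b - 2)*(b + 5)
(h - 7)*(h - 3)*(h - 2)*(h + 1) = h^4 - 11*h^3 + 29*h^2 - h - 42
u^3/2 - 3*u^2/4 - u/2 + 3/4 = (u/2 + 1/2)*(u - 3/2)*(u - 1)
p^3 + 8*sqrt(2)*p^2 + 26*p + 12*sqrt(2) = (p + sqrt(2))^2*(p + 6*sqrt(2))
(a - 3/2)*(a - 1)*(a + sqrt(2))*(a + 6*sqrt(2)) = a^4 - 5*a^3/2 + 7*sqrt(2)*a^3 - 35*sqrt(2)*a^2/2 + 27*a^2/2 - 30*a + 21*sqrt(2)*a/2 + 18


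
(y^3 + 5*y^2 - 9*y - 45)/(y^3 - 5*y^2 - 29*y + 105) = (y + 3)/(y - 7)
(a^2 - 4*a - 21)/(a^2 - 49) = (a + 3)/(a + 7)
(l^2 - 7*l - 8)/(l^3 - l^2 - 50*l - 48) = 1/(l + 6)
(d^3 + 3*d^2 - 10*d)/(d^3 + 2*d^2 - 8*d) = (d + 5)/(d + 4)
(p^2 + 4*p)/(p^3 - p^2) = (p + 4)/(p*(p - 1))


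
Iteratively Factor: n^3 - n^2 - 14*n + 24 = (n + 4)*(n^2 - 5*n + 6) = (n - 2)*(n + 4)*(n - 3)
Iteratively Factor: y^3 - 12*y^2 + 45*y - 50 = (y - 5)*(y^2 - 7*y + 10) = (y - 5)^2*(y - 2)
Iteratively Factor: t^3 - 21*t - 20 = (t - 5)*(t^2 + 5*t + 4) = (t - 5)*(t + 4)*(t + 1)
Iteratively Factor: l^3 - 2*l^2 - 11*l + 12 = (l - 1)*(l^2 - l - 12) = (l - 4)*(l - 1)*(l + 3)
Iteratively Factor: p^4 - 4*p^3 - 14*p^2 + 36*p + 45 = (p - 3)*(p^3 - p^2 - 17*p - 15) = (p - 5)*(p - 3)*(p^2 + 4*p + 3) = (p - 5)*(p - 3)*(p + 1)*(p + 3)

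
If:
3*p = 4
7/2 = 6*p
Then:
No Solution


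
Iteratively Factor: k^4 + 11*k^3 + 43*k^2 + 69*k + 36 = (k + 3)*(k^3 + 8*k^2 + 19*k + 12) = (k + 3)^2*(k^2 + 5*k + 4) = (k + 1)*(k + 3)^2*(k + 4)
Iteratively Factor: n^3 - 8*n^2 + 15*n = (n - 3)*(n^2 - 5*n) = (n - 5)*(n - 3)*(n)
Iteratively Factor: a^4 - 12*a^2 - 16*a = (a - 4)*(a^3 + 4*a^2 + 4*a) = a*(a - 4)*(a^2 + 4*a + 4) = a*(a - 4)*(a + 2)*(a + 2)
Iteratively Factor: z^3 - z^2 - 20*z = (z + 4)*(z^2 - 5*z) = z*(z + 4)*(z - 5)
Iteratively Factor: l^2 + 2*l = (l + 2)*(l)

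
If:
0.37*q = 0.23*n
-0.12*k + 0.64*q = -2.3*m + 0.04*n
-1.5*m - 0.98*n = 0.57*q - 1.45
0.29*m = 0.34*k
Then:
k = -0.18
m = -0.22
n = 1.33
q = 0.83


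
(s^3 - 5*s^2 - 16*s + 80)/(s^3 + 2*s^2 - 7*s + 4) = (s^2 - 9*s + 20)/(s^2 - 2*s + 1)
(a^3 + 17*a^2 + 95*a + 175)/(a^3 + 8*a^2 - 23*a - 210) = (a^2 + 10*a + 25)/(a^2 + a - 30)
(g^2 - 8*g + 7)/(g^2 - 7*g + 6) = (g - 7)/(g - 6)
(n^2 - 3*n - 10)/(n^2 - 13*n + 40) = (n + 2)/(n - 8)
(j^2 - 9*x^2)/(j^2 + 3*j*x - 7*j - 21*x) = (j - 3*x)/(j - 7)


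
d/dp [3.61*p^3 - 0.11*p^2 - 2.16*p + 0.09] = 10.83*p^2 - 0.22*p - 2.16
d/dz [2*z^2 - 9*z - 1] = 4*z - 9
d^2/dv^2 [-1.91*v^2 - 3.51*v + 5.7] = -3.82000000000000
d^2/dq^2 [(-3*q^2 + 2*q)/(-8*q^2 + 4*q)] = -1/(8*q^3 - 12*q^2 + 6*q - 1)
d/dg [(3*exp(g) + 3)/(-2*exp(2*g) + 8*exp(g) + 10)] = 3*exp(g)/(2*(exp(2*g) - 10*exp(g) + 25))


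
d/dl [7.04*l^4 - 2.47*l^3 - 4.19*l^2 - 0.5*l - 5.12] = 28.16*l^3 - 7.41*l^2 - 8.38*l - 0.5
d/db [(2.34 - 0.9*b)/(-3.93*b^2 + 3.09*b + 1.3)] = (-3.537*b^2 + 18.3924*b - 8.4006)/(15.4449*b^4 - 24.2874*b^3 - 0.6699*b^2 + 8.034*b + 1.69)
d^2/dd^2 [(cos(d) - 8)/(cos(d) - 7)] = (cos(d)^2 + 7*cos(d) - 2)/(cos(d) - 7)^3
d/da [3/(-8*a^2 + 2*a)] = 3*(8*a - 1)/(2*a^2*(4*a - 1)^2)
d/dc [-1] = 0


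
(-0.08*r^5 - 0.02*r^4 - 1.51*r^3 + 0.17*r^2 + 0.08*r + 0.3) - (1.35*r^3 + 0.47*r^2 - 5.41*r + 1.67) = -0.08*r^5 - 0.02*r^4 - 2.86*r^3 - 0.3*r^2 + 5.49*r - 1.37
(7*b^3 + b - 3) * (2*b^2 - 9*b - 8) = 14*b^5 - 63*b^4 - 54*b^3 - 15*b^2 + 19*b + 24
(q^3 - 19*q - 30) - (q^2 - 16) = q^3 - q^2 - 19*q - 14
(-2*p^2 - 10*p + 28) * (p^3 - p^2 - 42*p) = -2*p^5 - 8*p^4 + 122*p^3 + 392*p^2 - 1176*p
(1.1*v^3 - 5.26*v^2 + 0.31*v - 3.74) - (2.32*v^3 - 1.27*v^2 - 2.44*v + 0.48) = -1.22*v^3 - 3.99*v^2 + 2.75*v - 4.22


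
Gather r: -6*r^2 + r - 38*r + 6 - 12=-6*r^2 - 37*r - 6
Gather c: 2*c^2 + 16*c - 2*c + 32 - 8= 2*c^2 + 14*c + 24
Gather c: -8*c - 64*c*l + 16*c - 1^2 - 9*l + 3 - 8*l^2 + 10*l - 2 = c*(8 - 64*l) - 8*l^2 + l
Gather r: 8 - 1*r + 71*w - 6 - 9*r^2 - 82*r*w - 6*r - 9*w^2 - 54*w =-9*r^2 + r*(-82*w - 7) - 9*w^2 + 17*w + 2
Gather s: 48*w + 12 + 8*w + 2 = 56*w + 14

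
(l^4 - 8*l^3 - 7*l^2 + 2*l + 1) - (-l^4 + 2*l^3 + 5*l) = 2*l^4 - 10*l^3 - 7*l^2 - 3*l + 1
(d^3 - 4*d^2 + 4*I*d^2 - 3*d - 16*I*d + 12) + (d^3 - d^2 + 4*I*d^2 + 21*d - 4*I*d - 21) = 2*d^3 - 5*d^2 + 8*I*d^2 + 18*d - 20*I*d - 9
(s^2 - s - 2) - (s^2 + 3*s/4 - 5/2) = 1/2 - 7*s/4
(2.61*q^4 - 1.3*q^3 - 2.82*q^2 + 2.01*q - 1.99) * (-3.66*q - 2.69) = -9.5526*q^5 - 2.2629*q^4 + 13.8182*q^3 + 0.2292*q^2 + 1.8765*q + 5.3531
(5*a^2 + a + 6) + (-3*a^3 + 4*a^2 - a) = -3*a^3 + 9*a^2 + 6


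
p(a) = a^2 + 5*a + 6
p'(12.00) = 29.00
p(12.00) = 210.00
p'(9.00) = 23.00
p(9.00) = 132.00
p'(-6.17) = -7.34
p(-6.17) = 13.22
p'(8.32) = 21.64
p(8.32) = 116.82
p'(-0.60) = 3.80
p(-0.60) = 3.36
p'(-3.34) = -1.68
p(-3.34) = 0.46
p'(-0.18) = 4.64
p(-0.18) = 5.13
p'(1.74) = 8.48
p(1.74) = 17.73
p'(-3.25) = -1.50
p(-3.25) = 0.31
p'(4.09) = 13.18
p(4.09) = 43.18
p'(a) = 2*a + 5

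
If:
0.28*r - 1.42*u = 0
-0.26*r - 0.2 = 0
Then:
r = -0.77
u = -0.15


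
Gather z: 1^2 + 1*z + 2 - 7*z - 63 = -6*z - 60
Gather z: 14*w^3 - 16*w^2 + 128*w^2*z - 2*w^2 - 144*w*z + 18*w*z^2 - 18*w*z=14*w^3 - 18*w^2 + 18*w*z^2 + z*(128*w^2 - 162*w)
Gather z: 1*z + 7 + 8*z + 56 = 9*z + 63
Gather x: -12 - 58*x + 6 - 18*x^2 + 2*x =-18*x^2 - 56*x - 6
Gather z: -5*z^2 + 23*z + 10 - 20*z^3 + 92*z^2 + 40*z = -20*z^3 + 87*z^2 + 63*z + 10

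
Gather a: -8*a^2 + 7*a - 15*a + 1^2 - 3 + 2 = -8*a^2 - 8*a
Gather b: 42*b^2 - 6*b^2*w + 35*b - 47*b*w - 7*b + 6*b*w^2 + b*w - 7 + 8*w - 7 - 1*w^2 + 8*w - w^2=b^2*(42 - 6*w) + b*(6*w^2 - 46*w + 28) - 2*w^2 + 16*w - 14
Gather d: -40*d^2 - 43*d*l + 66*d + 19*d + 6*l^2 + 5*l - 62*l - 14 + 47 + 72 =-40*d^2 + d*(85 - 43*l) + 6*l^2 - 57*l + 105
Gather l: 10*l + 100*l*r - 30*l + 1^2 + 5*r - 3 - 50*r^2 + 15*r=l*(100*r - 20) - 50*r^2 + 20*r - 2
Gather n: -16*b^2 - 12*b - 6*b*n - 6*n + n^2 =-16*b^2 - 12*b + n^2 + n*(-6*b - 6)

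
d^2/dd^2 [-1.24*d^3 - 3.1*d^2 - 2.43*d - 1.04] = -7.44*d - 6.2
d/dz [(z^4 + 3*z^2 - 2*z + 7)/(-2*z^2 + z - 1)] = (-4*z^5 + 3*z^4 - 4*z^3 - z^2 + 22*z - 5)/(4*z^4 - 4*z^3 + 5*z^2 - 2*z + 1)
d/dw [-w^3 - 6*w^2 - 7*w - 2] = -3*w^2 - 12*w - 7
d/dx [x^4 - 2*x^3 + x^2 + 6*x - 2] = 4*x^3 - 6*x^2 + 2*x + 6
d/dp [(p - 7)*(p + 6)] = 2*p - 1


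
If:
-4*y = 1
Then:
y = -1/4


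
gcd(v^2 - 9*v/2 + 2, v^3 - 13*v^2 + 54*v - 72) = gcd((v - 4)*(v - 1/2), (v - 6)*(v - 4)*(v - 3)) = v - 4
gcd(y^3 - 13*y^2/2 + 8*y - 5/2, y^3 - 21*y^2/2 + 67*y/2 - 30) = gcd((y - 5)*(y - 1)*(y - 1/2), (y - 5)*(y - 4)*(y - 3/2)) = y - 5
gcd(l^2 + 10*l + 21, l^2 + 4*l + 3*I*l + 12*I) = 1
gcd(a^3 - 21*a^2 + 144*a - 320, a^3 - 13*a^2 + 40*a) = a^2 - 13*a + 40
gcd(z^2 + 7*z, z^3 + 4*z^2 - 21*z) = z^2 + 7*z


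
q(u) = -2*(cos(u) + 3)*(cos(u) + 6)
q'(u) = 2*(cos(u) + 3)*sin(u) + 2*(cos(u) + 6)*sin(u)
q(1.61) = -35.30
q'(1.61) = 17.83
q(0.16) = -55.72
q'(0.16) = 3.50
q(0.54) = -52.91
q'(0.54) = 11.02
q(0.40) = -54.28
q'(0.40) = 8.44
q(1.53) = -36.74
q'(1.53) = 18.15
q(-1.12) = -44.22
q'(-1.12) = -17.77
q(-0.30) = -55.02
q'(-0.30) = -6.45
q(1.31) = -40.77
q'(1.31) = 18.39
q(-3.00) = -20.14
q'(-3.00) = -1.98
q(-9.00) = -21.26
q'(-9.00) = -5.92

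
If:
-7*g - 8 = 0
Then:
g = -8/7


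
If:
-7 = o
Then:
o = -7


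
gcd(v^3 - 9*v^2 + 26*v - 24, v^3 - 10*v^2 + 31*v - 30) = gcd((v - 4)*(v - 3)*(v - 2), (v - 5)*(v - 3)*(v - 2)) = v^2 - 5*v + 6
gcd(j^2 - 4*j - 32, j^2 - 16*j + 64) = j - 8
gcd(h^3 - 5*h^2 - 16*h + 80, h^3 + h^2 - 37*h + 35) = h - 5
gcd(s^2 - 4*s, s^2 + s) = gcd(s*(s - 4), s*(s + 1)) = s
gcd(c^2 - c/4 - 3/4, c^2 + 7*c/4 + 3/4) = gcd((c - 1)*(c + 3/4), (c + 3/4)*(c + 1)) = c + 3/4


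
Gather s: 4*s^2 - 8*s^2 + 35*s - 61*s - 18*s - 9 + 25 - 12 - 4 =-4*s^2 - 44*s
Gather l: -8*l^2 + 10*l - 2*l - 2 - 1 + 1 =-8*l^2 + 8*l - 2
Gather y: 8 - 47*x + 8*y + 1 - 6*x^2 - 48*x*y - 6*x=-6*x^2 - 53*x + y*(8 - 48*x) + 9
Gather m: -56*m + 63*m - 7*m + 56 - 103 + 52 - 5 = 0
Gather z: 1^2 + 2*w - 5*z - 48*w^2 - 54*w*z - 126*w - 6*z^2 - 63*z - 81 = -48*w^2 - 124*w - 6*z^2 + z*(-54*w - 68) - 80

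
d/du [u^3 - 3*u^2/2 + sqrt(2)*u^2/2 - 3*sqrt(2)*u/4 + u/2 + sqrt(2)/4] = 3*u^2 - 3*u + sqrt(2)*u - 3*sqrt(2)/4 + 1/2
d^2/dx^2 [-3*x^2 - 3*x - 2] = -6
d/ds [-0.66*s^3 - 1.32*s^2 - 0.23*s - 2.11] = -1.98*s^2 - 2.64*s - 0.23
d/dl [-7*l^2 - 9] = -14*l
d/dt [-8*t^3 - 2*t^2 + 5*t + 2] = -24*t^2 - 4*t + 5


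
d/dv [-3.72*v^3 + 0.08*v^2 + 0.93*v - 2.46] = -11.16*v^2 + 0.16*v + 0.93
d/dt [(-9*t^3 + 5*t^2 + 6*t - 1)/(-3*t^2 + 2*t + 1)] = (27*t^4 - 36*t^3 + t^2 + 4*t + 8)/(9*t^4 - 12*t^3 - 2*t^2 + 4*t + 1)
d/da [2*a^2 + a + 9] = 4*a + 1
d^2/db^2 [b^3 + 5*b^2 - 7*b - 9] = 6*b + 10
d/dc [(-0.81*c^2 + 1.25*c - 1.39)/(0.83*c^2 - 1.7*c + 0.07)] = (0.3395*c^2 + 2.194*c - 2.2755)/(0.6889*c^4 - 2.822*c^3 + 3.0062*c^2 - 0.238*c + 0.0049)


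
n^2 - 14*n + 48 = (n - 8)*(n - 6)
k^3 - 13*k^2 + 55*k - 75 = (k - 5)^2*(k - 3)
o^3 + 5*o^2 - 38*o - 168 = (o - 6)*(o + 4)*(o + 7)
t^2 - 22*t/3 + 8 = (t - 6)*(t - 4/3)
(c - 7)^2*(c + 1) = c^3 - 13*c^2 + 35*c + 49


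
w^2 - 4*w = w*(w - 4)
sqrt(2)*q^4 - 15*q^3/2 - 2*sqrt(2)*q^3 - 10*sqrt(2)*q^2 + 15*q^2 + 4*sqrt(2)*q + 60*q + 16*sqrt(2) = (q - 4)*(q + 2)*(q - 4*sqrt(2))*(sqrt(2)*q + 1/2)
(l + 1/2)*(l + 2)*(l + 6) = l^3 + 17*l^2/2 + 16*l + 6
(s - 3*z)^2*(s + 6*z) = s^3 - 27*s*z^2 + 54*z^3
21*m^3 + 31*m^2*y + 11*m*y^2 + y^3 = (m + y)*(3*m + y)*(7*m + y)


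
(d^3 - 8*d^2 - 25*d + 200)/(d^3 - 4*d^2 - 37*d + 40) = (d - 5)/(d - 1)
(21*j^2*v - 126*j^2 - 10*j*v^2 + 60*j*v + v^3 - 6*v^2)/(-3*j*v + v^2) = -7*j + 42*j/v + v - 6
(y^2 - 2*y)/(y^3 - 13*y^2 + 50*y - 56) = y/(y^2 - 11*y + 28)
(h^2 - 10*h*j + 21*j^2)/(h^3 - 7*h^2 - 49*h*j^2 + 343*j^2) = (h - 3*j)/(h^2 + 7*h*j - 7*h - 49*j)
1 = 1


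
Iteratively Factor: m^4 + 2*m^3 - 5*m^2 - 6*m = (m - 2)*(m^3 + 4*m^2 + 3*m) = (m - 2)*(m + 3)*(m^2 + m) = (m - 2)*(m + 1)*(m + 3)*(m)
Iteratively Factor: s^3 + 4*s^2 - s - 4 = (s + 1)*(s^2 + 3*s - 4) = (s - 1)*(s + 1)*(s + 4)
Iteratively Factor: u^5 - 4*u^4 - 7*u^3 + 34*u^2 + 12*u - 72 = (u + 2)*(u^4 - 6*u^3 + 5*u^2 + 24*u - 36) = (u - 2)*(u + 2)*(u^3 - 4*u^2 - 3*u + 18) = (u - 2)*(u + 2)^2*(u^2 - 6*u + 9) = (u - 3)*(u - 2)*(u + 2)^2*(u - 3)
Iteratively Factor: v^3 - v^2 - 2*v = (v - 2)*(v^2 + v) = (v - 2)*(v + 1)*(v)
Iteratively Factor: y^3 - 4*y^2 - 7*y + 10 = (y + 2)*(y^2 - 6*y + 5) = (y - 1)*(y + 2)*(y - 5)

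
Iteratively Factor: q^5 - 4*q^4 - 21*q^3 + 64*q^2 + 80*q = (q + 1)*(q^4 - 5*q^3 - 16*q^2 + 80*q) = (q - 4)*(q + 1)*(q^3 - q^2 - 20*q) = (q - 4)*(q + 1)*(q + 4)*(q^2 - 5*q) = q*(q - 4)*(q + 1)*(q + 4)*(q - 5)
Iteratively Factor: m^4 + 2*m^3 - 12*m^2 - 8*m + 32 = (m + 4)*(m^3 - 2*m^2 - 4*m + 8) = (m + 2)*(m + 4)*(m^2 - 4*m + 4) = (m - 2)*(m + 2)*(m + 4)*(m - 2)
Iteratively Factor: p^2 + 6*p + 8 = (p + 4)*(p + 2)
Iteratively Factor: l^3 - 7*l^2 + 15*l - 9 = (l - 3)*(l^2 - 4*l + 3) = (l - 3)*(l - 1)*(l - 3)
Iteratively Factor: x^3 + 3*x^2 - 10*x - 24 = (x - 3)*(x^2 + 6*x + 8) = (x - 3)*(x + 4)*(x + 2)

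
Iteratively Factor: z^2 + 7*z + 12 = (z + 4)*(z + 3)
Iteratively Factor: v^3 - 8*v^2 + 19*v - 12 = (v - 1)*(v^2 - 7*v + 12) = (v - 3)*(v - 1)*(v - 4)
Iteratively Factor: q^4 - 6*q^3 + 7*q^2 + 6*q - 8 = (q - 4)*(q^3 - 2*q^2 - q + 2) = (q - 4)*(q - 1)*(q^2 - q - 2) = (q - 4)*(q - 2)*(q - 1)*(q + 1)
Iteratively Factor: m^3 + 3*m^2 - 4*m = (m + 4)*(m^2 - m) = (m - 1)*(m + 4)*(m)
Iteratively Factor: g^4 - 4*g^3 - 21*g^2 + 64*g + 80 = (g + 1)*(g^3 - 5*g^2 - 16*g + 80) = (g + 1)*(g + 4)*(g^2 - 9*g + 20) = (g - 4)*(g + 1)*(g + 4)*(g - 5)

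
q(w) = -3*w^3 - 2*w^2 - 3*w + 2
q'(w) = -9*w^2 - 4*w - 3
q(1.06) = -7.00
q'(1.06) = -17.35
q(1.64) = -21.53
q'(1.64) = -33.77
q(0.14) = 1.53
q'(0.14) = -3.74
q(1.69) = -23.26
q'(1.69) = -35.46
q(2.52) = -66.27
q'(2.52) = -70.23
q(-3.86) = 156.32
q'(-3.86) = -121.66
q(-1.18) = 7.68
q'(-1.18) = -10.81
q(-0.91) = 5.33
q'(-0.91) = -6.81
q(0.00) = 2.00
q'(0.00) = -3.00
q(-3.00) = 74.00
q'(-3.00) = -72.00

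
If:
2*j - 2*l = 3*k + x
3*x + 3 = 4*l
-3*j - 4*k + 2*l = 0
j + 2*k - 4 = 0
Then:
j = 10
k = -3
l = 9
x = 11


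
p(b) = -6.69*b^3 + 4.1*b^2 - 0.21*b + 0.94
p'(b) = -20.07*b^2 + 8.2*b - 0.21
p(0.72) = 0.42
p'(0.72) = -4.71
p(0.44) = 1.07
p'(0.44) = -0.49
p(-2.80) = 180.53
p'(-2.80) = -180.52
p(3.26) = -187.95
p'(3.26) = -186.77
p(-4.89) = 882.27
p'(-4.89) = -520.22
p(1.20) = -4.97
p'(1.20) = -19.27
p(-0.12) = 1.04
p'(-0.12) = -1.48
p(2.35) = -63.73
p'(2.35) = -91.78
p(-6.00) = 1594.84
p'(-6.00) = -771.93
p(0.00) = 0.94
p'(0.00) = -0.21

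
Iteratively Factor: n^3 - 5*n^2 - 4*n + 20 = (n - 2)*(n^2 - 3*n - 10) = (n - 5)*(n - 2)*(n + 2)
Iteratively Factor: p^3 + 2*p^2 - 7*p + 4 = (p - 1)*(p^2 + 3*p - 4) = (p - 1)*(p + 4)*(p - 1)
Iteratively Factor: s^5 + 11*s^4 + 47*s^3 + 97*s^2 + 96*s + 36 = (s + 3)*(s^4 + 8*s^3 + 23*s^2 + 28*s + 12) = (s + 2)*(s + 3)*(s^3 + 6*s^2 + 11*s + 6) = (s + 2)^2*(s + 3)*(s^2 + 4*s + 3) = (s + 2)^2*(s + 3)^2*(s + 1)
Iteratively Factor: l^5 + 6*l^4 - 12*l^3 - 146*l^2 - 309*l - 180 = (l - 5)*(l^4 + 11*l^3 + 43*l^2 + 69*l + 36) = (l - 5)*(l + 1)*(l^3 + 10*l^2 + 33*l + 36) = (l - 5)*(l + 1)*(l + 3)*(l^2 + 7*l + 12) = (l - 5)*(l + 1)*(l + 3)^2*(l + 4)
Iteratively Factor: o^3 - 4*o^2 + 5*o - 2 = (o - 2)*(o^2 - 2*o + 1) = (o - 2)*(o - 1)*(o - 1)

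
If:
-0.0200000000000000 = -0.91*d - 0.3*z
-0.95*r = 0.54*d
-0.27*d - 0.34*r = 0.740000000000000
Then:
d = -9.64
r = 5.48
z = 29.32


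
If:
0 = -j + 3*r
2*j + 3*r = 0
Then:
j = 0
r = 0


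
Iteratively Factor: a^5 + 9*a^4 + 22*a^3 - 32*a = (a + 4)*(a^4 + 5*a^3 + 2*a^2 - 8*a) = a*(a + 4)*(a^3 + 5*a^2 + 2*a - 8) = a*(a + 2)*(a + 4)*(a^2 + 3*a - 4) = a*(a + 2)*(a + 4)^2*(a - 1)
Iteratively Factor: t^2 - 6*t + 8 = (t - 4)*(t - 2)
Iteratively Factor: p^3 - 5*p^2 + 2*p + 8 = (p + 1)*(p^2 - 6*p + 8) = (p - 4)*(p + 1)*(p - 2)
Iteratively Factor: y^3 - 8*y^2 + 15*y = (y)*(y^2 - 8*y + 15) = y*(y - 5)*(y - 3)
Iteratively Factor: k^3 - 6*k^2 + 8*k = (k - 2)*(k^2 - 4*k) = (k - 4)*(k - 2)*(k)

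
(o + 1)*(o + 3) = o^2 + 4*o + 3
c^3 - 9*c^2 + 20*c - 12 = (c - 6)*(c - 2)*(c - 1)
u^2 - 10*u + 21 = (u - 7)*(u - 3)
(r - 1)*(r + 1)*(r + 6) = r^3 + 6*r^2 - r - 6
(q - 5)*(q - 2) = q^2 - 7*q + 10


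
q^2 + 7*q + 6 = (q + 1)*(q + 6)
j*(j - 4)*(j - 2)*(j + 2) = j^4 - 4*j^3 - 4*j^2 + 16*j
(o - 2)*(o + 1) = o^2 - o - 2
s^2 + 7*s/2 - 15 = (s - 5/2)*(s + 6)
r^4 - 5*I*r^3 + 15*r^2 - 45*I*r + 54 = (r - 6*I)*(r - 3*I)*(r + I)*(r + 3*I)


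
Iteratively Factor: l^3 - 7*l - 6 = (l + 1)*(l^2 - l - 6) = (l - 3)*(l + 1)*(l + 2)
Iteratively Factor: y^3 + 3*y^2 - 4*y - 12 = (y - 2)*(y^2 + 5*y + 6) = (y - 2)*(y + 3)*(y + 2)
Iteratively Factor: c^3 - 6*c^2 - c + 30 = (c + 2)*(c^2 - 8*c + 15) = (c - 3)*(c + 2)*(c - 5)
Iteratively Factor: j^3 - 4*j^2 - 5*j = (j)*(j^2 - 4*j - 5) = j*(j + 1)*(j - 5)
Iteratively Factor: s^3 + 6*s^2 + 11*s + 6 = (s + 2)*(s^2 + 4*s + 3) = (s + 2)*(s + 3)*(s + 1)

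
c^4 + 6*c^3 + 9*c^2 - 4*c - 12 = (c - 1)*(c + 2)^2*(c + 3)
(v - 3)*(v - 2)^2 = v^3 - 7*v^2 + 16*v - 12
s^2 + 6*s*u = s*(s + 6*u)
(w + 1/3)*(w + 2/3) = w^2 + w + 2/9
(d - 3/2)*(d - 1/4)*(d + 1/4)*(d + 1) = d^4 - d^3/2 - 25*d^2/16 + d/32 + 3/32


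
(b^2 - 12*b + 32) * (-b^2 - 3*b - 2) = -b^4 + 9*b^3 + 2*b^2 - 72*b - 64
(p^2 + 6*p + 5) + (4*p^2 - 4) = 5*p^2 + 6*p + 1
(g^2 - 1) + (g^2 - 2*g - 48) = 2*g^2 - 2*g - 49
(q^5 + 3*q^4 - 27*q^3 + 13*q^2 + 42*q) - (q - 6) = q^5 + 3*q^4 - 27*q^3 + 13*q^2 + 41*q + 6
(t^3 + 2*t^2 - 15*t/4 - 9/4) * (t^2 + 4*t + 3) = t^5 + 6*t^4 + 29*t^3/4 - 45*t^2/4 - 81*t/4 - 27/4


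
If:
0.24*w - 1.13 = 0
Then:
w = 4.71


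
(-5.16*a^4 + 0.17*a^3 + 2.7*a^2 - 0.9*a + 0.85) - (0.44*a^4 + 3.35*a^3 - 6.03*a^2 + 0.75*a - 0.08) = -5.6*a^4 - 3.18*a^3 + 8.73*a^2 - 1.65*a + 0.93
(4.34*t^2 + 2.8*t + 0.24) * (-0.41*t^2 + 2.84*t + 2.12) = -1.7794*t^4 + 11.1776*t^3 + 17.0544*t^2 + 6.6176*t + 0.5088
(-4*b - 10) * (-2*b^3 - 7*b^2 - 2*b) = 8*b^4 + 48*b^3 + 78*b^2 + 20*b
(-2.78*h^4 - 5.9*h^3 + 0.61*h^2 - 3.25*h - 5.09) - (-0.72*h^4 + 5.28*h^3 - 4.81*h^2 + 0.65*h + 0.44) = -2.06*h^4 - 11.18*h^3 + 5.42*h^2 - 3.9*h - 5.53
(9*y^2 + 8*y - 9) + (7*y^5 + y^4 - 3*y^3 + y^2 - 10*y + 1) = 7*y^5 + y^4 - 3*y^3 + 10*y^2 - 2*y - 8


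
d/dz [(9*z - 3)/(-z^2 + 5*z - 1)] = 3*(3*z^2 - 2*z + 2)/(z^4 - 10*z^3 + 27*z^2 - 10*z + 1)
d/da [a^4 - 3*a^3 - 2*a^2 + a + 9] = 4*a^3 - 9*a^2 - 4*a + 1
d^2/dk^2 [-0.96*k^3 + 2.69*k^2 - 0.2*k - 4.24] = 5.38 - 5.76*k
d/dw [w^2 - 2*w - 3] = 2*w - 2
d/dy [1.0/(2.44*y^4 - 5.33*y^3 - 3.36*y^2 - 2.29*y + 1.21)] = (-9.76*y^3 + 15.99*y^2 + 6.72*y + 2.29)/(-2.44*y^4 + 5.33*y^3 + 3.36*y^2 + 2.29*y - 1.21)^2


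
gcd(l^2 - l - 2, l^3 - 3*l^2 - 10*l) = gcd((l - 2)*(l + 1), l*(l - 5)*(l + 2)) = 1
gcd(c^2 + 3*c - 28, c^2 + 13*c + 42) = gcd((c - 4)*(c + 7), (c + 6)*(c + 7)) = c + 7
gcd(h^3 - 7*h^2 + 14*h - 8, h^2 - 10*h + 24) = h - 4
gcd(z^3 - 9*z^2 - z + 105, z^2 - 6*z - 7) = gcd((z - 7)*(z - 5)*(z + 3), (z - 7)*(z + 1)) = z - 7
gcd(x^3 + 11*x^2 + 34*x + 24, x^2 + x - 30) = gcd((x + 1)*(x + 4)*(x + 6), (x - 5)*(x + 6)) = x + 6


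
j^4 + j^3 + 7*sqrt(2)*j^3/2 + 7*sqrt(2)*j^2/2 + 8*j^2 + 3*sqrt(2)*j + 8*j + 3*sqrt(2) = (j + 1)*(j + sqrt(2))^2*(j + 3*sqrt(2)/2)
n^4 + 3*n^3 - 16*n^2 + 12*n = n*(n - 2)*(n - 1)*(n + 6)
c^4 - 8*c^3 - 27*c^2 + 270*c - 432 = (c - 8)*(c - 3)^2*(c + 6)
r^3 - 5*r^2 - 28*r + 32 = (r - 8)*(r - 1)*(r + 4)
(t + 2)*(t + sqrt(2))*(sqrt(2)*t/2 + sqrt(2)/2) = sqrt(2)*t^3/2 + t^2 + 3*sqrt(2)*t^2/2 + sqrt(2)*t + 3*t + 2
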